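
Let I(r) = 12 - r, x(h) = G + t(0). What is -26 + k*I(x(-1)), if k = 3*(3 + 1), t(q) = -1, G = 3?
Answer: 94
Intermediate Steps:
x(h) = 2 (x(h) = 3 - 1 = 2)
k = 12 (k = 3*4 = 12)
-26 + k*I(x(-1)) = -26 + 12*(12 - 1*2) = -26 + 12*(12 - 2) = -26 + 12*10 = -26 + 120 = 94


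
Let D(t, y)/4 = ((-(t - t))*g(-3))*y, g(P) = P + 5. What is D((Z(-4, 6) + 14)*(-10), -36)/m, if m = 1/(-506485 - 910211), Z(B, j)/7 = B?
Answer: 0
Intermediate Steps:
Z(B, j) = 7*B
g(P) = 5 + P
m = -1/1416696 (m = 1/(-1416696) = -1/1416696 ≈ -7.0587e-7)
D(t, y) = 0 (D(t, y) = 4*(((-(t - t))*(5 - 3))*y) = 4*((-1*0*2)*y) = 4*((0*2)*y) = 4*(0*y) = 4*0 = 0)
D((Z(-4, 6) + 14)*(-10), -36)/m = 0/(-1/1416696) = 0*(-1416696) = 0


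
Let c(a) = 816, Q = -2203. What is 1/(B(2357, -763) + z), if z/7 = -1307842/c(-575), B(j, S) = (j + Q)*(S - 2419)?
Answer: -408/204508871 ≈ -1.9950e-6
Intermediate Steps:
B(j, S) = (-2419 + S)*(-2203 + j) (B(j, S) = (j - 2203)*(S - 2419) = (-2203 + j)*(-2419 + S) = (-2419 + S)*(-2203 + j))
z = -4577447/408 (z = 7*(-1307842/816) = 7*(-1307842*1/816) = 7*(-653921/408) = -4577447/408 ≈ -11219.)
1/(B(2357, -763) + z) = 1/((5329057 - 2419*2357 - 2203*(-763) - 763*2357) - 4577447/408) = 1/((5329057 - 5701583 + 1680889 - 1798391) - 4577447/408) = 1/(-490028 - 4577447/408) = 1/(-204508871/408) = -408/204508871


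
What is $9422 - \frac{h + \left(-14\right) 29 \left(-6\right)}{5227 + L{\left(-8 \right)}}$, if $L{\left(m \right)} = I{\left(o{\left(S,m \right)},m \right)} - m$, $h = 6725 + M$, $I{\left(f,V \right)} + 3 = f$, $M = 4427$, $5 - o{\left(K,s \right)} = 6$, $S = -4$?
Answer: $\frac{49272894}{5231} \approx 9419.4$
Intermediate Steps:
$o{\left(K,s \right)} = -1$ ($o{\left(K,s \right)} = 5 - 6 = -1$)
$I{\left(f,V \right)} = -3 + f$
$h = 11152$ ($h = 6725 + 4427 = 11152$)
$L{\left(m \right)} = -4 - m$ ($L{\left(m \right)} = \left(-3 - 1\right) - m = -4 - m$)
$9422 - \frac{h + \left(-14\right) 29 \left(-6\right)}{5227 + L{\left(-8 \right)}} = 9422 - \frac{11152 + \left(-14\right) 29 \left(-6\right)}{5227 - -4} = 9422 - \frac{11152 - -2436}{5227 + \left(-4 + 8\right)} = 9422 - \frac{11152 + 2436}{5227 + 4} = 9422 - \frac{13588}{5231} = \frac{49272894}{5231}$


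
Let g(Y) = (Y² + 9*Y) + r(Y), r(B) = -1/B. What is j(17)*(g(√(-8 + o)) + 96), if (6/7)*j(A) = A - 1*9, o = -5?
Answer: 2324/3 + 3304*I*√13/39 ≈ 774.67 + 305.46*I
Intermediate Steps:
j(A) = -21/2 + 7*A/6 (j(A) = 7*(A - 1*9)/6 = 7*(A - 9)/6 = 7*(-9 + A)/6 = -21/2 + 7*A/6)
g(Y) = Y² - 1/Y + 9*Y (g(Y) = (Y² + 9*Y) - 1/Y = Y² - 1/Y + 9*Y)
j(17)*(g(√(-8 + o)) + 96) = (-21/2 + (7/6)*17)*((-1 + (√(-8 - 5))²*(9 + √(-8 - 5)))/(√(-8 - 5)) + 96) = (-21/2 + 119/6)*((-1 + (√(-13))²*(9 + √(-13)))/(√(-13)) + 96) = 28*((-1 + (I*√13)²*(9 + I*√13))/((I*√13)) + 96)/3 = 28*((-I*√13/13)*(-1 - 13*(9 + I*√13)) + 96)/3 = 28*((-I*√13/13)*(-1 + (-117 - 13*I*√13)) + 96)/3 = 28*((-I*√13/13)*(-118 - 13*I*√13) + 96)/3 = 28*(-I*√13*(-118 - 13*I*√13)/13 + 96)/3 = 28*(96 - I*√13*(-118 - 13*I*√13)/13)/3 = 896 - 28*I*√13*(-118 - 13*I*√13)/39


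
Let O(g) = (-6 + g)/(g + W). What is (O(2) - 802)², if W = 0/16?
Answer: 646416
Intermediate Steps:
W = 0 (W = 0*(1/16) = 0)
O(g) = (-6 + g)/g (O(g) = (-6 + g)/(g + 0) = (-6 + g)/g)
(O(2) - 802)² = ((-6 + 2)/2 - 802)² = ((½)*(-4) - 802)² = (-2 - 802)² = (-804)² = 646416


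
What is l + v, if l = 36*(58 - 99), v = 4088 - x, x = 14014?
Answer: -11402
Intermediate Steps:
v = -9926 (v = 4088 - 1*14014 = 4088 - 14014 = -9926)
l = -1476 (l = 36*(-41) = -1476)
l + v = -1476 - 9926 = -11402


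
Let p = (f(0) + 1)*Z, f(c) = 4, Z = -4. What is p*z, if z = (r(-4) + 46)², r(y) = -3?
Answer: -36980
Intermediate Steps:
z = 1849 (z = (-3 + 46)² = 43² = 1849)
p = -20 (p = (4 + 1)*(-4) = 5*(-4) = -20)
p*z = -20*1849 = -36980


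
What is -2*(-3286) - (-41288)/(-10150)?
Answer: 33332256/5075 ≈ 6567.9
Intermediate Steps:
-2*(-3286) - (-41288)/(-10150) = 6572 - (-41288)*(-1)/10150 = 6572 - 1*20644/5075 = 6572 - 20644/5075 = 33332256/5075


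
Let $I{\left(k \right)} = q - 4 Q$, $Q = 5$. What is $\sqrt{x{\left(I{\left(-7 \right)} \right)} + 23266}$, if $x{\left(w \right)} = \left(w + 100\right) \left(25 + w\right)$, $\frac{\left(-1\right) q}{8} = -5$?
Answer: $\sqrt{28666} \approx 169.31$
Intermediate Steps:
$q = 40$ ($q = \left(-8\right) \left(-5\right) = 40$)
$I{\left(k \right)} = 20$ ($I{\left(k \right)} = 40 - 20 = 20$)
$x{\left(w \right)} = \left(25 + w\right) \left(100 + w\right)$ ($x{\left(w \right)} = \left(100 + w\right) \left(25 + w\right) = \left(25 + w\right) \left(100 + w\right)$)
$\sqrt{x{\left(I{\left(-7 \right)} \right)} + 23266} = \sqrt{\left(2500 + 20^{2} + 125 \cdot 20\right) + 23266} = \sqrt{\left(2500 + 400 + 2500\right) + 23266} = \sqrt{5400 + 23266} = \sqrt{28666}$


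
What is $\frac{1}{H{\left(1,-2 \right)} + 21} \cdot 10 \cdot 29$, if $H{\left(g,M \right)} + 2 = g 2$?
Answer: $\frac{290}{21} \approx 13.81$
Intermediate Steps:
$H{\left(g,M \right)} = -2 + 2 g$ ($H{\left(g,M \right)} = -2 + g 2 = -2 + 2 g$)
$\frac{1}{H{\left(1,-2 \right)} + 21} \cdot 10 \cdot 29 = \frac{1}{\left(-2 + 2 \cdot 1\right) + 21} \cdot 10 \cdot 29 = \frac{1}{\left(-2 + 2\right) + 21} \cdot 10 \cdot 29 = \frac{1}{0 + 21} \cdot 10 \cdot 29 = \frac{1}{21} \cdot 10 \cdot 29 = \frac{10}{21} \cdot 29 = \frac{290}{21}$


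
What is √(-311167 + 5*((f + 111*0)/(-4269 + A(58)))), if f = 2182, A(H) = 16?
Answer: I*√5628437896733/4253 ≈ 557.83*I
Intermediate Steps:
√(-311167 + 5*((f + 111*0)/(-4269 + A(58)))) = √(-311167 + 5*((2182 + 111*0)/(-4269 + 16))) = √(-311167 + 5*((2182 + 0)/(-4253))) = √(-311167 + 5*(2182*(-1/4253))) = √(-311167 + 5*(-2182/4253)) = √(-311167 - 10910/4253) = √(-1323404161/4253) = I*√5628437896733/4253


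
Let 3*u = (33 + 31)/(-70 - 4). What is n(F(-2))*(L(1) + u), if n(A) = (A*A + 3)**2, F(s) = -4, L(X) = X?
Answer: 28519/111 ≈ 256.93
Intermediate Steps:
n(A) = (3 + A**2)**2 (n(A) = (A**2 + 3)**2 = (3 + A**2)**2)
u = -32/111 (u = ((33 + 31)/(-70 - 4))/3 = (64/(-74))/3 = (64*(-1/74))/3 = (1/3)*(-32/37) = -32/111 ≈ -0.28829)
n(F(-2))*(L(1) + u) = (3 + (-4)**2)**2*(1 - 32/111) = (3 + 16)**2*(79/111) = 19**2*(79/111) = 361*(79/111) = 28519/111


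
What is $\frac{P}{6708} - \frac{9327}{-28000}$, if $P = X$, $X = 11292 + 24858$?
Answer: $\frac{89563793}{15652000} \approx 5.7222$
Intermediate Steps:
$X = 36150$
$P = 36150$
$\frac{P}{6708} - \frac{9327}{-28000} = \frac{36150}{6708} - \frac{9327}{-28000} = 36150 \cdot \frac{1}{6708} - - \frac{9327}{28000} = \frac{6025}{1118} + \frac{9327}{28000} = \frac{89563793}{15652000}$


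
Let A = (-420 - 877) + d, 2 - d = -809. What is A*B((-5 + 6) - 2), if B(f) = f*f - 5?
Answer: 1944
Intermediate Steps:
d = 811 (d = 2 - 1*(-809) = 2 + 809 = 811)
B(f) = -5 + f² (B(f) = f² - 5 = -5 + f²)
A = -486 (A = (-420 - 877) + 811 = -1297 + 811 = -486)
A*B((-5 + 6) - 2) = -486*(-5 + ((-5 + 6) - 2)²) = -486*(-5 + (1 - 2)²) = -486*(-5 + (-1)²) = -486*(-5 + 1) = -486*(-4) = 1944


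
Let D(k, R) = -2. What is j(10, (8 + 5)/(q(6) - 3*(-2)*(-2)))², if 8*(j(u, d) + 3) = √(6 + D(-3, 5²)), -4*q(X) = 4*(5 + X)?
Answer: 121/16 ≈ 7.5625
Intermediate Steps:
q(X) = -5 - X (q(X) = -(5 + X) = -(20 + 4*X)/4 = -5 - X)
j(u, d) = -11/4 (j(u, d) = -3 + √(6 - 2)/8 = -3 + √4/8 = -3 + (⅛)*2 = -3 + ¼ = -11/4)
j(10, (8 + 5)/(q(6) - 3*(-2)*(-2)))² = (-11/4)² = 121/16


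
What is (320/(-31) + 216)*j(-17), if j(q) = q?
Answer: -108392/31 ≈ -3496.5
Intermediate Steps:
(320/(-31) + 216)*j(-17) = (320/(-31) + 216)*(-17) = (320*(-1/31) + 216)*(-17) = (-320/31 + 216)*(-17) = (6376/31)*(-17) = -108392/31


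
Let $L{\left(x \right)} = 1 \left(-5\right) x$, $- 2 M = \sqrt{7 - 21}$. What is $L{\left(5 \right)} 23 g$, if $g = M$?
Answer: $\frac{575 i \sqrt{14}}{2} \approx 1075.7 i$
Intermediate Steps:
$M = - \frac{i \sqrt{14}}{2}$ ($M = - \frac{\sqrt{7 - 21}}{2} = - \frac{\sqrt{-14}}{2} = - \frac{i \sqrt{14}}{2} \approx - 1.8708 i$)
$L{\left(x \right)} = - 5 x$
$g = - \frac{i \sqrt{14}}{2} \approx - 1.8708 i$
$L{\left(5 \right)} 23 g = \left(-5\right) 5 \cdot 23 \left(- \frac{i \sqrt{14}}{2}\right) = \left(-25\right) 23 \left(- \frac{i \sqrt{14}}{2}\right) = - 575 \left(- \frac{i \sqrt{14}}{2}\right) = \frac{575 i \sqrt{14}}{2}$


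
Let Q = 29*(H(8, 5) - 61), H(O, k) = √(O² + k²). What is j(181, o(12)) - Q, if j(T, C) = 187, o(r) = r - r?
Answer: 1956 - 29*√89 ≈ 1682.4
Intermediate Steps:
o(r) = 0
Q = -1769 + 29*√89 (Q = 29*(√(8² + 5²) - 61) = 29*(√(64 + 25) - 61) = 29*(√89 - 61) = 29*(-61 + √89) = -1769 + 29*√89 ≈ -1495.4)
j(181, o(12)) - Q = 187 - (-1769 + 29*√89) = 187 + (1769 - 29*√89) = 1956 - 29*√89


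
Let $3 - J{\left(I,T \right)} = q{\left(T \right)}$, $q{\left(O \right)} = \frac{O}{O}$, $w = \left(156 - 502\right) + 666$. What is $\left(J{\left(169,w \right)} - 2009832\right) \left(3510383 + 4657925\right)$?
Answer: $-16416910467640$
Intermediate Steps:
$w = 320$ ($w = -346 + 666 = 320$)
$q{\left(O \right)} = 1$
$J{\left(I,T \right)} = 2$ ($J{\left(I,T \right)} = 3 - 1 = 2$)
$\left(J{\left(169,w \right)} - 2009832\right) \left(3510383 + 4657925\right) = \left(2 - 2009832\right) \left(3510383 + 4657925\right) = \left(-2009830\right) 8168308 = -16416910467640$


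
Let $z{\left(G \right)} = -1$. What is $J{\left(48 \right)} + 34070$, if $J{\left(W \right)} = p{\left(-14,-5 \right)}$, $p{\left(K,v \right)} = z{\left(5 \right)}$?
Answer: $34069$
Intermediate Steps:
$p{\left(K,v \right)} = -1$
$J{\left(W \right)} = -1$
$J{\left(48 \right)} + 34070 = -1 + 34070 = 34069$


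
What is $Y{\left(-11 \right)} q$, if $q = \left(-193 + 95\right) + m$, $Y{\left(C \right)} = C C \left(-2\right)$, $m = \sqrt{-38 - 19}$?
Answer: $23716 - 242 i \sqrt{57} \approx 23716.0 - 1827.1 i$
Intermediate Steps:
$m = i \sqrt{57}$ ($m = \sqrt{-57} = i \sqrt{57} \approx 7.5498 i$)
$Y{\left(C \right)} = - 2 C^{2}$ ($Y{\left(C \right)} = C^{2} \left(-2\right) = - 2 C^{2}$)
$q = -98 + i \sqrt{57}$ ($q = \left(-193 + 95\right) + i \sqrt{57} = -98 + i \sqrt{57} \approx -98.0 + 7.5498 i$)
$Y{\left(-11 \right)} q = - 2 \left(-11\right)^{2} \left(-98 + i \sqrt{57}\right) = \left(-2\right) 121 \left(-98 + i \sqrt{57}\right) = - 242 \left(-98 + i \sqrt{57}\right) = 23716 - 242 i \sqrt{57}$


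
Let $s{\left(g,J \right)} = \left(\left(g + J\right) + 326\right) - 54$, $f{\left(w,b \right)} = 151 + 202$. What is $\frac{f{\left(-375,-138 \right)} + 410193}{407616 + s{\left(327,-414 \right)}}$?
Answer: $\frac{410546}{407801} \approx 1.0067$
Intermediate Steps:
$f{\left(w,b \right)} = 353$
$s{\left(g,J \right)} = 272 + J + g$ ($s{\left(g,J \right)} = \left(\left(J + g\right) + 326\right) - 54 = \left(326 + J + g\right) - 54 = 272 + J + g$)
$\frac{f{\left(-375,-138 \right)} + 410193}{407616 + s{\left(327,-414 \right)}} = \frac{353 + 410193}{407616 + \left(272 - 414 + 327\right)} = \frac{410546}{407616 + 185} = \frac{410546}{407801}$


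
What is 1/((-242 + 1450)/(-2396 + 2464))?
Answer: 17/302 ≈ 0.056291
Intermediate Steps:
1/((-242 + 1450)/(-2396 + 2464)) = 1/(1208/68) = 1/(1208*(1/68)) = 1/(302/17) = 17/302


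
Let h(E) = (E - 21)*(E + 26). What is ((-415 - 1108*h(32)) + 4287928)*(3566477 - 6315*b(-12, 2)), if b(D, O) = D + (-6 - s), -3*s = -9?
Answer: 13245002107028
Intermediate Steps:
s = 3 (s = -1/3*(-9) = 3)
h(E) = (-21 + E)*(26 + E)
b(D, O) = -9 + D (b(D, O) = D + (-6 - 1*3) = D + (-6 - 3) = D - 9 = -9 + D)
((-415 - 1108*h(32)) + 4287928)*(3566477 - 6315*b(-12, 2)) = ((-415 - 1108*(-546 + 32**2 + 5*32)) + 4287928)*(3566477 - 6315*(-9 - 12)) = ((-415 - 1108*(-546 + 1024 + 160)) + 4287928)*(3566477 - 6315*(-21)) = ((-415 - 1108*638) + 4287928)*(3566477 + 132615) = ((-415 - 706904) + 4287928)*3699092 = (-707319 + 4287928)*3699092 = 3580609*3699092 = 13245002107028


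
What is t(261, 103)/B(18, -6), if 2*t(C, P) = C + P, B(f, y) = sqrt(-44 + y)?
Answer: -91*I*sqrt(2)/5 ≈ -25.739*I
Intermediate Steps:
t(C, P) = C/2 + P/2 (t(C, P) = (C + P)/2 = C/2 + P/2)
t(261, 103)/B(18, -6) = ((1/2)*261 + (1/2)*103)/(sqrt(-44 - 6)) = (261/2 + 103/2)/(sqrt(-50)) = 182/((5*I*sqrt(2))) = 182*(-I*sqrt(2)/10) = -91*I*sqrt(2)/5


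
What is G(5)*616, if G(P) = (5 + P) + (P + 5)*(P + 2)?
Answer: 49280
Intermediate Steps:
G(P) = 5 + P + (2 + P)*(5 + P) (G(P) = (5 + P) + (5 + P)*(2 + P) = (5 + P) + (2 + P)*(5 + P) = 5 + P + (2 + P)*(5 + P))
G(5)*616 = (15 + 5² + 8*5)*616 = (15 + 25 + 40)*616 = 80*616 = 49280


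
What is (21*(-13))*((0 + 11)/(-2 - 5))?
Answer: 429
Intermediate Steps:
(21*(-13))*((0 + 11)/(-2 - 5)) = -3003/(-7) = -3003*(-1)/7 = -273*(-11/7) = 429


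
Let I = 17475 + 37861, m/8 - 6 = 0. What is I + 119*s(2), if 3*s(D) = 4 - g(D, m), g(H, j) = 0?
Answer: 166484/3 ≈ 55495.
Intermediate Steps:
m = 48 (m = 48 + 8*0 = 48 + 0 = 48)
I = 55336
s(D) = 4/3 (s(D) = (4 - 1*0)/3 = (4 + 0)/3 = (⅓)*4 = 4/3)
I + 119*s(2) = 55336 + 119*(4/3) = 55336 + 476/3 = 166484/3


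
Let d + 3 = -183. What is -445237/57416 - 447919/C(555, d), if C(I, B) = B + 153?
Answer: 25703024483/1894728 ≈ 13566.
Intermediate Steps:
d = -186 (d = -3 - 183 = -186)
C(I, B) = 153 + B
-445237/57416 - 447919/C(555, d) = -445237/57416 - 447919/(153 - 186) = -445237*1/57416 - 447919/(-33) = -445237/57416 - 447919*(-1/33) = -445237/57416 + 447919/33 = 25703024483/1894728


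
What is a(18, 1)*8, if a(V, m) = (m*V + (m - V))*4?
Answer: 32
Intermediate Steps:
a(V, m) = -4*V + 4*m + 4*V*m (a(V, m) = (V*m + (m - V))*4 = (m - V + V*m)*4 = -4*V + 4*m + 4*V*m)
a(18, 1)*8 = (-4*18 + 4*1 + 4*18*1)*8 = (-72 + 4 + 72)*8 = 4*8 = 32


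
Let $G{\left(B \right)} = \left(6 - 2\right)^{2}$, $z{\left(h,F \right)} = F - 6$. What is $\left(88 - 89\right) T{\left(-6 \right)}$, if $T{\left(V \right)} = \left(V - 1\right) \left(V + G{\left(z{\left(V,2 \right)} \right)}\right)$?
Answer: $70$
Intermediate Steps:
$z{\left(h,F \right)} = -6 + F$ ($z{\left(h,F \right)} = F - 6 = -6 + F$)
$G{\left(B \right)} = 16$ ($G{\left(B \right)} = 4^{2} = 16$)
$T{\left(V \right)} = \left(-1 + V\right) \left(16 + V\right)$ ($T{\left(V \right)} = \left(V - 1\right) \left(V + 16\right) = \left(-1 + V\right) \left(16 + V\right)$)
$\left(88 - 89\right) T{\left(-6 \right)} = \left(88 - 89\right) \left(-16 + \left(-6\right)^{2} + 15 \left(-6\right)\right) = - (-16 + 36 - 90) = \left(-1\right) \left(-70\right) = 70$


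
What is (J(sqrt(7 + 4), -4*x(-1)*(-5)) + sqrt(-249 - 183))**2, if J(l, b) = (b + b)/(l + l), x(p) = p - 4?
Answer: 5248/11 - 2400*I*sqrt(33)/11 ≈ 477.09 - 1253.4*I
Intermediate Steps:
x(p) = -4 + p
J(l, b) = b/l (J(l, b) = (2*b)/((2*l)) = (2*b)*(1/(2*l)) = b/l)
(J(sqrt(7 + 4), -4*x(-1)*(-5)) + sqrt(-249 - 183))**2 = ((-4*(-4 - 1)*(-5))/(sqrt(7 + 4)) + sqrt(-249 - 183))**2 = ((-4*(-5)*(-5))/(sqrt(11)) + sqrt(-432))**2 = ((20*(-5))*(sqrt(11)/11) + 12*I*sqrt(3))**2 = (-100*sqrt(11)/11 + 12*I*sqrt(3))**2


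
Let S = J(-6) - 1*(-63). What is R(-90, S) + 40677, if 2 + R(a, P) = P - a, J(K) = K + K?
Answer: 40816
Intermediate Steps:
J(K) = 2*K
S = 51 (S = 2*(-6) - 1*(-63) = -12 + 63 = 51)
R(a, P) = -2 + P - a (R(a, P) = -2 + (P - a) = -2 + P - a)
R(-90, S) + 40677 = (-2 + 51 - 1*(-90)) + 40677 = (-2 + 51 + 90) + 40677 = 139 + 40677 = 40816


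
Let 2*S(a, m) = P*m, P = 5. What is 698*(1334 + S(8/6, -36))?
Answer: 868312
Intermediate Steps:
S(a, m) = 5*m/2 (S(a, m) = (5*m)/2 = 5*m/2)
698*(1334 + S(8/6, -36)) = 698*(1334 + (5/2)*(-36)) = 698*(1334 - 90) = 698*1244 = 868312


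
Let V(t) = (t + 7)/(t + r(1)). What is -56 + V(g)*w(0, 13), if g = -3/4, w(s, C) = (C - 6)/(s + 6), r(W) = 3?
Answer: -2849/54 ≈ -52.759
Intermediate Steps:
w(s, C) = (-6 + C)/(6 + s)
g = -3/4 (g = -3*1/4 = -3/4 ≈ -0.75000)
V(t) = (7 + t)/(3 + t) (V(t) = (t + 7)/(t + 3) = (7 + t)/(3 + t))
-56 + V(g)*w(0, 13) = -56 + ((7 - 3/4)/(3 - 3/4))*((-6 + 13)/(6 + 0)) = -56 + ((25/4)/(9/4))*(7/6) = -56 + ((4/9)*(25/4))*((1/6)*7) = -56 + (25/9)*(7/6) = -56 + 175/54 = -2849/54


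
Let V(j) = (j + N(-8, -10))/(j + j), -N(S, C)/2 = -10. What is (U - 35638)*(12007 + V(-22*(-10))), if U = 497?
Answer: -4641528703/11 ≈ -4.2196e+8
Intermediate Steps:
N(S, C) = 20 (N(S, C) = -2*(-10) = 20)
V(j) = (20 + j)/(2*j) (V(j) = (j + 20)/(j + j) = (20 + j)/((2*j)) = (20 + j)*(1/(2*j)) = (20 + j)/(2*j))
(U - 35638)*(12007 + V(-22*(-10))) = (497 - 35638)*(12007 + (20 - 22*(-10))/(2*((-22*(-10))))) = -35141*(12007 + (½)*(20 + 220)/220) = -35141*(12007 + (½)*(1/220)*240) = -35141*(12007 + 6/11) = -35141*132083/11 = -4641528703/11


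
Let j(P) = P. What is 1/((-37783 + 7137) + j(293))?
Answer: -1/30353 ≈ -3.2946e-5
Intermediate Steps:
1/((-37783 + 7137) + j(293)) = 1/((-37783 + 7137) + 293) = 1/(-30646 + 293) = 1/(-30353) = -1/30353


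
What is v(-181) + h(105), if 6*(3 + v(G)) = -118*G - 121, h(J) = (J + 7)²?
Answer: 32161/2 ≈ 16081.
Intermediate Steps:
h(J) = (7 + J)²
v(G) = -139/6 - 59*G/3 (v(G) = -3 + (-118*G - 121)/6 = -3 + (-121 - 118*G)/6 = -3 + (-121/6 - 59*G/3) = -139/6 - 59*G/3)
v(-181) + h(105) = (-139/6 - 59/3*(-181)) + (7 + 105)² = (-139/6 + 10679/3) + 112² = 7073/2 + 12544 = 32161/2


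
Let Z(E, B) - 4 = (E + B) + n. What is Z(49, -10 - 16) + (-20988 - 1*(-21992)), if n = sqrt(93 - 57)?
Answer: 1037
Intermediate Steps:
n = 6 (n = sqrt(36) = 6)
Z(E, B) = 10 + B + E (Z(E, B) = 4 + ((E + B) + 6) = 4 + ((B + E) + 6) = 4 + (6 + B + E) = 10 + B + E)
Z(49, -10 - 16) + (-20988 - 1*(-21992)) = (10 + (-10 - 16) + 49) + (-20988 - 1*(-21992)) = (10 - 26 + 49) + (-20988 + 21992) = 33 + 1004 = 1037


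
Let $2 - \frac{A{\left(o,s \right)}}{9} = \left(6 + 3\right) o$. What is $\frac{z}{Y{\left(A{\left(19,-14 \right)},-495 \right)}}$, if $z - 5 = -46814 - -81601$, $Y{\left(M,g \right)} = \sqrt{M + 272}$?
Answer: $- \frac{34792 i \sqrt{1249}}{1249} \approx - 984.46 i$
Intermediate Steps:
$A{\left(o,s \right)} = 18 - 81 o$ ($A{\left(o,s \right)} = 18 - 9 \left(6 + 3\right) o = 18 - 9 \cdot 9 o = 18 - 81 o$)
$Y{\left(M,g \right)} = \sqrt{272 + M}$
$z = 34792$ ($z = 5 - -34787 = 5 + \left(-46814 + 81601\right) = 5 + 34787 = 34792$)
$\frac{z}{Y{\left(A{\left(19,-14 \right)},-495 \right)}} = \frac{34792}{\sqrt{272 + \left(18 - 1539\right)}} = \frac{34792}{\sqrt{272 - 1521}} = \frac{34792}{\sqrt{-1249}} = \frac{34792}{i \sqrt{1249}} = 34792 \left(- \frac{i \sqrt{1249}}{1249}\right) = - \frac{34792 i \sqrt{1249}}{1249}$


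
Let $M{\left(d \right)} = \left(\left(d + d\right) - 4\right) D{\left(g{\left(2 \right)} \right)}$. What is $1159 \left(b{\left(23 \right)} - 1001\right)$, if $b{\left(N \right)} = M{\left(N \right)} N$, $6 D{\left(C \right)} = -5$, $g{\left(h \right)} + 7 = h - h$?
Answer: $-2093154$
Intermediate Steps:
$g{\left(h \right)} = -7$ ($g{\left(h \right)} = -7 + \left(h - h\right) = -7 + 0 = -7$)
$D{\left(C \right)} = - \frac{5}{6}$ ($D{\left(C \right)} = \frac{1}{6} \left(-5\right) = - \frac{5}{6}$)
$M{\left(d \right)} = \frac{10}{3} - \frac{5 d}{3}$ ($M{\left(d \right)} = \left(\left(d + d\right) - 4\right) \left(- \frac{5}{6}\right) = \left(2 d - 4\right) \left(- \frac{5}{6}\right) = \left(-4 + 2 d\right) \left(- \frac{5}{6}\right) = \frac{10}{3} - \frac{5 d}{3}$)
$b{\left(N \right)} = N \left(\frac{10}{3} - \frac{5 N}{3}\right)$ ($b{\left(N \right)} = \left(\frac{10}{3} - \frac{5 N}{3}\right) N = N \left(\frac{10}{3} - \frac{5 N}{3}\right)$)
$1159 \left(b{\left(23 \right)} - 1001\right) = 1159 \left(\frac{5}{3} \cdot 23 \left(2 - 23\right) - 1001\right) = 1159 \left(\frac{5}{3} \cdot 23 \left(-21\right) - 1001\right) = 1159 \left(-805 - 1001\right) = 1159 \left(-1806\right) = -2093154$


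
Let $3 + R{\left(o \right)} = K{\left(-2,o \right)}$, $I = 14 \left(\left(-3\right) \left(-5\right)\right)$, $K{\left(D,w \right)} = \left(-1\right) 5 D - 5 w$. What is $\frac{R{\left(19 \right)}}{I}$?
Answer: $- \frac{44}{105} \approx -0.41905$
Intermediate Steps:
$K{\left(D,w \right)} = - 5 D - 5 w$
$I = 210$ ($I = 14 \cdot 15 = 210$)
$R{\left(o \right)} = 7 - 5 o$ ($R{\left(o \right)} = -3 - \left(-10 + 5 o\right) = 7 - 5 o$)
$\frac{R{\left(19 \right)}}{I} = \frac{7 - 95}{210} = \left(7 - 95\right) \frac{1}{210} = \left(-88\right) \frac{1}{210} = - \frac{44}{105}$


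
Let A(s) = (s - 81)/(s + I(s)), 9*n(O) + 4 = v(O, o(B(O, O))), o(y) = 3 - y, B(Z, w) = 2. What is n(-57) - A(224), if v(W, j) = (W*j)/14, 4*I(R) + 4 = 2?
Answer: -28849/18774 ≈ -1.5366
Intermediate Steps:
I(R) = -½ (I(R) = -1 + (¼)*2 = -1 + ½ = -½)
v(W, j) = W*j/14 (v(W, j) = (W*j)*(1/14) = W*j/14)
n(O) = -4/9 + O/126 (n(O) = -4/9 + (O*(3 - 1*2)/14)/9 = -4/9 + (O*(3 - 2)/14)/9 = -4/9 + ((1/14)*O*1)/9 = -4/9 + (O/14)/9 = -4/9 + O/126)
A(s) = (-81 + s)/(-½ + s) (A(s) = (s - 81)/(s - ½) = (-81 + s)/(-½ + s))
n(-57) - A(224) = (-4/9 + (1/126)*(-57)) - 2*(-81 + 224)/(-1 + 2*224) = (-4/9 - 19/42) - 2*143/(-1 + 448) = -113/126 - 2*143/447 = -113/126 - 1*286/447 = -113/126 - 286/447 = -28849/18774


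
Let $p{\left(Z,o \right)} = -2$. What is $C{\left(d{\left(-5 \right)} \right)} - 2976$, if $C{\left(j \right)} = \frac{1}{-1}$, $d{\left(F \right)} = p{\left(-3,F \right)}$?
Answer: $-2977$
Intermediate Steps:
$d{\left(F \right)} = -2$
$C{\left(j \right)} = -1$
$C{\left(d{\left(-5 \right)} \right)} - 2976 = -1 - 2976 = -2977$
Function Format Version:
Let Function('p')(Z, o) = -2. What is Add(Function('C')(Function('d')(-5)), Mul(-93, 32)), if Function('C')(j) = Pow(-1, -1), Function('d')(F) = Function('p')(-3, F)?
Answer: -2977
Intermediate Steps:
Function('d')(F) = -2
Function('C')(j) = -1
Add(Function('C')(Function('d')(-5)), Mul(-93, 32)) = Add(-1, Mul(-93, 32)) = Add(-1, -2976) = -2977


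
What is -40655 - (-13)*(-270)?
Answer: -44165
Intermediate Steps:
-40655 - (-13)*(-270) = -40655 - 1*3510 = -40655 - 3510 = -44165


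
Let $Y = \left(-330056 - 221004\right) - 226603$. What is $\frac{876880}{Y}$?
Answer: $- \frac{876880}{777663} \approx -1.1276$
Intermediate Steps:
$Y = -777663$ ($Y = -551060 - 226603 = -777663$)
$\frac{876880}{Y} = \frac{876880}{-777663} = 876880 \left(- \frac{1}{777663}\right) = - \frac{876880}{777663}$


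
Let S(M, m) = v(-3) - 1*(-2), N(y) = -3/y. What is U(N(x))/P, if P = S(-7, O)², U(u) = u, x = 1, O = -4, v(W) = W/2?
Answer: -12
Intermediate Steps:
v(W) = W/2 (v(W) = W*(½) = W/2)
S(M, m) = ½ (S(M, m) = (½)*(-3) - 1*(-2) = -3/2 + 2 = ½)
P = ¼ (P = (½)² = ¼ ≈ 0.25000)
U(N(x))/P = (-3/1)/(¼) = -3*1*4 = -3*4 = -12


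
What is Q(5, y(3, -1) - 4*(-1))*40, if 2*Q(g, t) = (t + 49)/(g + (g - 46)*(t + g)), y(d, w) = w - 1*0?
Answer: -1040/323 ≈ -3.2198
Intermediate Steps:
y(d, w) = w (y(d, w) = w + 0 = w)
Q(g, t) = (49 + t)/(2*(g + (-46 + g)*(g + t))) (Q(g, t) = ((t + 49)/(g + (g - 46)*(t + g)))/2 = ((49 + t)/(g + (-46 + g)*(g + t)))/2 = (49 + t)/(2*(g + (-46 + g)*(g + t))))
Q(5, y(3, -1) - 4*(-1))*40 = ((49 + (-1 - 4*(-1)))/(2*(5² - 46*(-1 - 4*(-1)) - 45*5 + 5*(-1 - 4*(-1)))))*40 = ((49 + (-1 + 4))/(2*(25 - 46*(-1 + 4) - 225 + 5*(-1 + 4))))*40 = ((49 + 3)/(2*(25 - 46*3 - 225 + 5*3)))*40 = ((½)*52/(25 - 138 - 225 + 15))*40 = ((½)*52/(-323))*40 = ((½)*(-1/323)*52)*40 = -26/323*40 = -1040/323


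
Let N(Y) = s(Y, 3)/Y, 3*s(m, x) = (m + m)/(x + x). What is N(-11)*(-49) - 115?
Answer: -1084/9 ≈ -120.44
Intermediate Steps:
s(m, x) = m/(3*x) (s(m, x) = ((m + m)/(x + x))/3 = ((2*m)/((2*x)))/3 = ((2*m)*(1/(2*x)))/3 = (m/x)/3 = m/(3*x))
N(Y) = 1/9 (N(Y) = ((1/3)*Y/3)/Y = ((1/3)*Y*(1/3))/Y = (Y/9)/Y = 1/9)
N(-11)*(-49) - 115 = (1/9)*(-49) - 115 = -49/9 - 115 = -1084/9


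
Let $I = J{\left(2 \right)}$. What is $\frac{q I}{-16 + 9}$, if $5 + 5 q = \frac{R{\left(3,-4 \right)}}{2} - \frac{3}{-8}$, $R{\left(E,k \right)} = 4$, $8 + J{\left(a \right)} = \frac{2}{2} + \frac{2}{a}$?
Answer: $- \frac{9}{20} \approx -0.45$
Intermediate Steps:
$J{\left(a \right)} = -7 + \frac{2}{a}$ ($J{\left(a \right)} = -8 + \left(\frac{2}{2} + \frac{2}{a}\right) = -8 + \left(2 \cdot \frac{1}{2} + \frac{2}{a}\right) = -8 + \left(1 + \frac{2}{a}\right) = -7 + \frac{2}{a}$)
$I = -6$ ($I = -7 + \frac{2}{2} = -7 + 2 \cdot \frac{1}{2} = -7 + 1 = -6$)
$q = - \frac{21}{40}$ ($q = -1 + \frac{\frac{4}{2} - \frac{3}{-8}}{5} = -1 + \frac{4 \cdot \frac{1}{2} - - \frac{3}{8}}{5} = -1 + \frac{2 + \frac{3}{8}}{5} = -1 + \frac{1}{5} \cdot \frac{19}{8} = -1 + \frac{19}{40} = - \frac{21}{40} \approx -0.525$)
$\frac{q I}{-16 + 9} = \frac{\left(- \frac{21}{40}\right) \left(-6\right)}{-16 + 9} = \frac{63}{20 \left(-7\right)} = \frac{63}{20} \left(- \frac{1}{7}\right) = - \frac{9}{20}$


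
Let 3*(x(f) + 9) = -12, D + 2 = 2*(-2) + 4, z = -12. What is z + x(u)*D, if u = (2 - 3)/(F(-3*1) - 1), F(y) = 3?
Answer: 14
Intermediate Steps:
D = -2 (D = -2 + (2*(-2) + 4) = -2 + (-4 + 4) = -2 + 0 = -2)
u = -½ (u = (2 - 3)/(3 - 1) = -1/2 = -1*½ = -½ ≈ -0.50000)
x(f) = -13 (x(f) = -9 + (⅓)*(-12) = -9 - 4 = -13)
z + x(u)*D = -12 - 13*(-2) = -12 + 26 = 14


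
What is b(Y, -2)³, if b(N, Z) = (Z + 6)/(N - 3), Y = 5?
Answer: 8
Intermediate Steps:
b(N, Z) = (6 + Z)/(-3 + N)
b(Y, -2)³ = ((6 - 2)/(-3 + 5))³ = (4/2)³ = ((½)*4)³ = 2³ = 8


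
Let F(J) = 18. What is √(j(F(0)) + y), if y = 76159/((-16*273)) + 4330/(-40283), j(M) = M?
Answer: √884005372031145/43989036 ≈ 0.67590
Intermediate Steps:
y = -3086826437/175956144 (y = 76159/(-4368) + 4330*(-1/40283) = 76159*(-1/4368) - 4330/40283 = -76159/4368 - 4330/40283 = -3086826437/175956144 ≈ -17.543)
√(j(F(0)) + y) = √(18 - 3086826437/175956144) = √(80384155/175956144) = √884005372031145/43989036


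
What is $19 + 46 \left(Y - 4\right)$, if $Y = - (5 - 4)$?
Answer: $-211$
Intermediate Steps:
$Y = -1$ ($Y = \left(-1\right) 1 = -1$)
$19 + 46 \left(Y - 4\right) = 19 + 46 \left(-1 - 4\right) = 19 + 46 \left(-5\right) = 19 - 230 = -211$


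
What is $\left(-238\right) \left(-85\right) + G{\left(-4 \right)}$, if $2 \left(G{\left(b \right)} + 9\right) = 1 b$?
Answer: $20219$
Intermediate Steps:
$G{\left(b \right)} = -9 + \frac{b}{2}$ ($G{\left(b \right)} = -9 + \frac{1 b}{2} = -9 + \frac{b}{2}$)
$\left(-238\right) \left(-85\right) + G{\left(-4 \right)} = \left(-238\right) \left(-85\right) + \left(-9 + \frac{1}{2} \left(-4\right)\right) = 20230 - 11 = 20219$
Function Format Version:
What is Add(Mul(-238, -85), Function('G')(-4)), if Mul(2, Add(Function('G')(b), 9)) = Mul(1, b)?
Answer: 20219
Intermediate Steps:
Function('G')(b) = Add(-9, Mul(Rational(1, 2), b)) (Function('G')(b) = Add(-9, Mul(Rational(1, 2), Mul(1, b))) = Add(-9, Mul(Rational(1, 2), b)))
Add(Mul(-238, -85), Function('G')(-4)) = Add(Mul(-238, -85), Add(-9, Mul(Rational(1, 2), -4))) = Add(20230, Add(-9, -2)) = Add(20230, -11) = 20219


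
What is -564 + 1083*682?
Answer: 738042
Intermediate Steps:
-564 + 1083*682 = -564 + 738606 = 738042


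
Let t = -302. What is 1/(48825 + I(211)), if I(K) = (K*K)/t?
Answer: 302/14700629 ≈ 2.0543e-5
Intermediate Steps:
I(K) = -K²/302 (I(K) = (K*K)/(-302) = K²*(-1/302) = -K²/302)
1/(48825 + I(211)) = 1/(48825 - 1/302*211²) = 1/(48825 - 1/302*44521) = 1/(48825 - 44521/302) = 1/(14700629/302) = 302/14700629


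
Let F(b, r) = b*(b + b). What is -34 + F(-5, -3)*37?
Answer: 1816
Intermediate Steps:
F(b, r) = 2*b² (F(b, r) = b*(2*b) = 2*b²)
-34 + F(-5, -3)*37 = -34 + (2*(-5)²)*37 = -34 + (2*25)*37 = -34 + 50*37 = -34 + 1850 = 1816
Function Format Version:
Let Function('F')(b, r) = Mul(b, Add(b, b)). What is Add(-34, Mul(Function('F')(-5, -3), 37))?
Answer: 1816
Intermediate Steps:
Function('F')(b, r) = Mul(2, Pow(b, 2)) (Function('F')(b, r) = Mul(b, Mul(2, b)) = Mul(2, Pow(b, 2)))
Add(-34, Mul(Function('F')(-5, -3), 37)) = Add(-34, Mul(Mul(2, Pow(-5, 2)), 37)) = Add(-34, Mul(Mul(2, 25), 37)) = Add(-34, Mul(50, 37)) = Add(-34, 1850) = 1816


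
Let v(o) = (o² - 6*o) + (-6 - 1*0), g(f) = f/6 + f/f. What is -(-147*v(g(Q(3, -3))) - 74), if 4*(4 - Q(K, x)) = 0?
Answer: -5609/3 ≈ -1869.7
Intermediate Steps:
Q(K, x) = 4 (Q(K, x) = 4 - ¼*0 = 4 + 0 = 4)
g(f) = 1 + f/6 (g(f) = f*(⅙) + 1 = f/6 + 1 = 1 + f/6)
v(o) = -6 + o² - 6*o (v(o) = (o² - 6*o) + (-6 + 0) = (o² - 6*o) - 6 = -6 + o² - 6*o)
-(-147*v(g(Q(3, -3))) - 74) = -(-147*(-6 + (1 + (⅙)*4)² - 6*(1 + (⅙)*4)) - 74) = -(-147*(-6 + (1 + ⅔)² - 6*(1 + ⅔)) - 74) = -(-147*(-6 + (5/3)² - 6*5/3) - 74) = -(-147*(-6 + 25/9 - 10) - 74) = -(-147*(-119/9) - 74) = -(5831/3 - 74) = -1*5609/3 = -5609/3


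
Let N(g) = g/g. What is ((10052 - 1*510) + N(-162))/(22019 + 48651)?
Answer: 9543/70670 ≈ 0.13504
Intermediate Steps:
N(g) = 1
((10052 - 1*510) + N(-162))/(22019 + 48651) = ((10052 - 1*510) + 1)/(22019 + 48651) = ((10052 - 510) + 1)/70670 = (9542 + 1)*(1/70670) = 9543*(1/70670) = 9543/70670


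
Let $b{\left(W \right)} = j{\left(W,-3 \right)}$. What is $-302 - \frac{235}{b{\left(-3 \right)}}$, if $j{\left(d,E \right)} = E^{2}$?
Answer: $- \frac{2953}{9} \approx -328.11$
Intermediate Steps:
$b{\left(W \right)} = 9$ ($b{\left(W \right)} = \left(-3\right)^{2} = 9$)
$-302 - \frac{235}{b{\left(-3 \right)}} = -302 - \frac{235}{9} = - \frac{2953}{9}$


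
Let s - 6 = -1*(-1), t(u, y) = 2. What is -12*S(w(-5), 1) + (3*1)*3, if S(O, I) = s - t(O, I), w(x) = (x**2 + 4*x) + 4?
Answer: -51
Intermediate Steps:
w(x) = 4 + x**2 + 4*x
s = 7 (s = 6 - 1*(-1) = 6 + 1 = 7)
S(O, I) = 5 (S(O, I) = 7 - 1*2 = 7 - 2 = 5)
-12*S(w(-5), 1) + (3*1)*3 = -12*5 + (3*1)*3 = -60 + 3*3 = -60 + 9 = -51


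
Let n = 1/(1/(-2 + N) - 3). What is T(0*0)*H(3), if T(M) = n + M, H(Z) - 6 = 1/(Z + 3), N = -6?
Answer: -148/75 ≈ -1.9733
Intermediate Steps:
n = -8/25 (n = 1/(1/(-2 - 6) - 3) = 1/(1/(-8) - 3) = 1/(-⅛ - 3) = 1/(-25/8) = -8/25 ≈ -0.32000)
H(Z) = 6 + 1/(3 + Z) (H(Z) = 6 + 1/(Z + 3) = 6 + 1/(3 + Z))
T(M) = -8/25 + M
T(0*0)*H(3) = (-8/25 + 0*0)*((19 + 6*3)/(3 + 3)) = (-8/25 + 0)*((19 + 18)/6) = -4*37/75 = -8/25*37/6 = -148/75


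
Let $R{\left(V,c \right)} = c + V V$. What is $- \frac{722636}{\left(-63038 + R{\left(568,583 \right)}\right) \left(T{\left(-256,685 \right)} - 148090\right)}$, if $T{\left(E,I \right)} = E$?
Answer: $\frac{361318}{19297515237} \approx 1.8724 \cdot 10^{-5}$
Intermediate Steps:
$R{\left(V,c \right)} = c + V^{2}$
$- \frac{722636}{\left(-63038 + R{\left(568,583 \right)}\right) \left(T{\left(-256,685 \right)} - 148090\right)} = - \frac{722636}{\left(-63038 + \left(583 + 568^{2}\right)\right) \left(-256 - 148090\right)} = - \frac{722636}{\left(-63038 + \left(583 + 322624\right)\right) \left(-148346\right)} = - \frac{722636}{\left(-63038 + 323207\right) \left(-148346\right)} = - \frac{722636}{260169 \left(-148346\right)} = - \frac{722636}{-38595030474} = \left(-722636\right) \left(- \frac{1}{38595030474}\right) = \frac{361318}{19297515237}$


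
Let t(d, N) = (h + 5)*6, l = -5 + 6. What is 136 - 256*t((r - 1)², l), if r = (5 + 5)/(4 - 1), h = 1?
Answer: -9080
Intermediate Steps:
l = 1
r = 10/3 ≈ 3.3333
t(d, N) = 36 (t(d, N) = (1 + 5)*6 = 6*6 = 36)
136 - 256*t((r - 1)², l) = 136 - 256*36 = 136 - 9216 = -9080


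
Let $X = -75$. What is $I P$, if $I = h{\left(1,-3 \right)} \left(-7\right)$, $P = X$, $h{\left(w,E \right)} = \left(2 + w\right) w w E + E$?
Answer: $-6300$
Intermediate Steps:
$h{\left(w,E \right)} = E + E w^{2} \left(2 + w\right)$ ($h{\left(w,E \right)} = w \left(2 + w\right) w E + E = w^{2} \left(2 + w\right) E + E = E w^{2} \left(2 + w\right) + E = E + E w^{2} \left(2 + w\right)$)
$P = -75$
$I = 84$ ($I = - 3 \left(1 + 1^{3} + 2 \cdot 1^{2}\right) \left(-7\right) = - 3 \left(1 + 1 + 2 \cdot 1\right) \left(-7\right) = - 3 \left(1 + 1 + 2\right) \left(-7\right) = \left(-3\right) 4 \left(-7\right) = \left(-12\right) \left(-7\right) = 84$)
$I P = 84 \left(-75\right) = -6300$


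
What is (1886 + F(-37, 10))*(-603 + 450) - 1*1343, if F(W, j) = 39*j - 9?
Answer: -348194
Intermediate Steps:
F(W, j) = -9 + 39*j
(1886 + F(-37, 10))*(-603 + 450) - 1*1343 = (1886 + (-9 + 39*10))*(-603 + 450) - 1*1343 = (1886 + (-9 + 390))*(-153) - 1343 = (1886 + 381)*(-153) - 1343 = 2267*(-153) - 1343 = -346851 - 1343 = -348194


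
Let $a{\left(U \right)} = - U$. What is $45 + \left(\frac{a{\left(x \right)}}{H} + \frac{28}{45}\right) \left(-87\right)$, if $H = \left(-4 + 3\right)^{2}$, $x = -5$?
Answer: $- \frac{6662}{15} \approx -444.13$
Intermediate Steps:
$H = 1$ ($H = \left(-1\right)^{2} = 1$)
$45 + \left(\frac{a{\left(x \right)}}{H} + \frac{28}{45}\right) \left(-87\right) = 45 + \left(\frac{\left(-1\right) \left(-5\right)}{1} + \frac{28}{45}\right) \left(-87\right) = 45 + \left(5 \cdot 1 + 28 \cdot \frac{1}{45}\right) \left(-87\right) = 45 + \left(5 + \frac{28}{45}\right) \left(-87\right) = 45 + \frac{253}{45} \left(-87\right) = 45 - \frac{7337}{15} = - \frac{6662}{15}$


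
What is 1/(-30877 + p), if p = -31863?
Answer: -1/62740 ≈ -1.5939e-5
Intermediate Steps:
1/(-30877 + p) = 1/(-30877 - 31863) = 1/(-62740) = -1/62740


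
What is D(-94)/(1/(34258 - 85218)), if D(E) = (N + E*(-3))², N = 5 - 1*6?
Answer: -4023852560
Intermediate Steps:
N = -1 (N = 5 - 6 = -1)
D(E) = (-1 - 3*E)² (D(E) = (-1 + E*(-3))² = (-1 - 3*E)²)
D(-94)/(1/(34258 - 85218)) = (1 + 3*(-94))²/(1/(34258 - 85218)) = (1 - 282)²/(1/(-50960)) = (-281)²/(-1/50960) = 78961*(-50960) = -4023852560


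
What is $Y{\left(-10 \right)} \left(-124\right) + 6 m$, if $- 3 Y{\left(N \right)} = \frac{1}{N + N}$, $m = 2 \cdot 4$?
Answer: $\frac{689}{15} \approx 45.933$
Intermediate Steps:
$m = 8$
$Y{\left(N \right)} = - \frac{1}{6 N}$ ($Y{\left(N \right)} = - \frac{1}{3 \left(N + N\right)} = - \frac{1}{3 \cdot 2 N} = - \frac{\frac{1}{2} \frac{1}{N}}{3} = - \frac{1}{6 N}$)
$Y{\left(-10 \right)} \left(-124\right) + 6 m = - \frac{1}{6 \left(-10\right)} \left(-124\right) + 6 \cdot 8 = \left(- \frac{1}{6}\right) \left(- \frac{1}{10}\right) \left(-124\right) + 48 = \frac{1}{60} \left(-124\right) + 48 = - \frac{31}{15} + 48 = \frac{689}{15}$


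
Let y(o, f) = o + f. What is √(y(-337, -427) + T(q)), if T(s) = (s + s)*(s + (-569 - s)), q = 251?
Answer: I*√286402 ≈ 535.17*I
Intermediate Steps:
y(o, f) = f + o
T(s) = -1138*s (T(s) = (2*s)*(-569) = -1138*s)
√(y(-337, -427) + T(q)) = √((-427 - 337) - 1138*251) = √(-764 - 285638) = √(-286402) = I*√286402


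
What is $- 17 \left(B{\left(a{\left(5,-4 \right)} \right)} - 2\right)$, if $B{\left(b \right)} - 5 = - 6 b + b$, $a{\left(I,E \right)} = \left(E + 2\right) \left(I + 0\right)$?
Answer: $-901$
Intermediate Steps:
$a{\left(I,E \right)} = I \left(2 + E\right)$ ($a{\left(I,E \right)} = \left(2 + E\right) I = I \left(2 + E\right)$)
$B{\left(b \right)} = 5 - 5 b$ ($B{\left(b \right)} = 5 + \left(- 6 b + b\right) = 5 - 5 b$)
$- 17 \left(B{\left(a{\left(5,-4 \right)} \right)} - 2\right) = - 17 \left(\left(5 - 5 \cdot 5 \left(2 - 4\right)\right) - 2\right) = - 17 \left(\left(5 - 5 \cdot 5 \left(-2\right)\right) - 2\right) = - 17 \left(\left(5 - -50\right) - 2\right) = - 17 \left(\left(5 + 50\right) - 2\right) = - 17 \left(55 - 2\right) = \left(-17\right) 53 = -901$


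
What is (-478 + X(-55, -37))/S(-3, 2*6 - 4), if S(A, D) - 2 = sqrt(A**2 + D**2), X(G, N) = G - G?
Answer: 956/69 - 478*sqrt(73)/69 ≈ -45.334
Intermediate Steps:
X(G, N) = 0
S(A, D) = 2 + sqrt(A**2 + D**2)
(-478 + X(-55, -37))/S(-3, 2*6 - 4) = (-478 + 0)/(2 + sqrt((-3)**2 + (2*6 - 4)**2)) = -478/(2 + sqrt(9 + (12 - 4)**2)) = -478/(2 + sqrt(9 + 8**2)) = -478/(2 + sqrt(9 + 64)) = -478/(2 + sqrt(73))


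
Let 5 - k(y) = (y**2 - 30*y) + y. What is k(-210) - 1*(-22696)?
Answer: -27489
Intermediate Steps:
k(y) = 5 - y**2 + 29*y (k(y) = 5 - ((y**2 - 30*y) + y) = 5 - (y**2 - 29*y) = 5 + (-y**2 + 29*y) = 5 - y**2 + 29*y)
k(-210) - 1*(-22696) = (5 - 1*(-210)**2 + 29*(-210)) - 1*(-22696) = (5 - 1*44100 - 6090) + 22696 = (5 - 44100 - 6090) + 22696 = -50185 + 22696 = -27489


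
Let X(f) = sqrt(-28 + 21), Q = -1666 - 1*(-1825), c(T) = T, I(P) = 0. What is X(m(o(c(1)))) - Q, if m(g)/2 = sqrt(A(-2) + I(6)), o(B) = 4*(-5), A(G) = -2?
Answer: -159 + I*sqrt(7) ≈ -159.0 + 2.6458*I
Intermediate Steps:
o(B) = -20
m(g) = 2*I*sqrt(2) (m(g) = 2*sqrt(-2 + 0) = 2*sqrt(-2) = 2*(I*sqrt(2)) = 2*I*sqrt(2))
Q = 159 (Q = -1666 + 1825 = 159)
X(f) = I*sqrt(7) (X(f) = sqrt(-7) = I*sqrt(7))
X(m(o(c(1)))) - Q = I*sqrt(7) - 1*159 = I*sqrt(7) - 159 = -159 + I*sqrt(7)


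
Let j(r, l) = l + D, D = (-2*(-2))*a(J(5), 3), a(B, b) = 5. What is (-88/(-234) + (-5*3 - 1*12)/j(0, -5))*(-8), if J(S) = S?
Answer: 6664/585 ≈ 11.391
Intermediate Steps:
D = 20 (D = -2*(-2)*5 = 4*5 = 20)
j(r, l) = 20 + l (j(r, l) = l + 20 = 20 + l)
(-88/(-234) + (-5*3 - 1*12)/j(0, -5))*(-8) = (-88/(-234) + (-5*3 - 1*12)/(20 - 5))*(-8) = (-88*(-1/234) + (-15 - 12)/15)*(-8) = (44/117 - 27*1/15)*(-8) = (44/117 - 9/5)*(-8) = -833/585*(-8) = 6664/585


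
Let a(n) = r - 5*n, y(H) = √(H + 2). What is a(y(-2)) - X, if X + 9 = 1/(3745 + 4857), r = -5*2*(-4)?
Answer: 421497/8602 ≈ 49.000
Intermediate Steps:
y(H) = √(2 + H)
r = 40 (r = -10*(-4) = 40)
X = -77417/8602 (X = -9 + 1/(3745 + 4857) = -9 + 1/8602 = -77417/8602 ≈ -8.9999)
a(n) = 40 - 5*n
a(y(-2)) - X = (40 - 5*√(2 - 2)) - 1*(-77417/8602) = (40 - 5*√0) + 77417/8602 = (40 - 5*0) + 77417/8602 = (40 + 0) + 77417/8602 = 40 + 77417/8602 = 421497/8602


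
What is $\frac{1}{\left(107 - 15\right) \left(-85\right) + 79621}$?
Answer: $\frac{1}{71801} \approx 1.3927 \cdot 10^{-5}$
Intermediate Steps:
$\frac{1}{\left(107 - 15\right) \left(-85\right) + 79621} = \frac{1}{92 \left(-85\right) + 79621} = \frac{1}{-7820 + 79621} = \frac{1}{71801}$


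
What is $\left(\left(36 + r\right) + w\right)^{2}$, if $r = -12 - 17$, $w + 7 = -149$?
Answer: $22201$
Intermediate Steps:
$w = -156$ ($w = -7 - 149 = -156$)
$r = -29$
$\left(\left(36 + r\right) + w\right)^{2} = \left(\left(36 - 29\right) - 156\right)^{2} = \left(7 - 156\right)^{2} = \left(-149\right)^{2} = 22201$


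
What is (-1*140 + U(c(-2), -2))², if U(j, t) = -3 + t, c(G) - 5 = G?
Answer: 21025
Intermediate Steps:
c(G) = 5 + G
(-1*140 + U(c(-2), -2))² = (-1*140 + (-3 - 2))² = (-140 - 5)² = (-145)² = 21025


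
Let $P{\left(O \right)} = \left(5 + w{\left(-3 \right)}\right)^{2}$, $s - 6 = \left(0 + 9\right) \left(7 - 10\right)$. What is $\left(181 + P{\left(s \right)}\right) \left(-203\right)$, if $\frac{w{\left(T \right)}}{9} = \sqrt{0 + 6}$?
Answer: $-140476 - 18270 \sqrt{6} \approx -1.8523 \cdot 10^{5}$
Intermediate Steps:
$s = -21$ ($s = 6 + \left(0 + 9\right) \left(7 - 10\right) = 6 + 9 \left(-3\right) = 6 - 27 = -21$)
$w{\left(T \right)} = 9 \sqrt{6}$ ($w{\left(T \right)} = 9 \sqrt{0 + 6} = 9 \sqrt{6}$)
$P{\left(O \right)} = \left(5 + 9 \sqrt{6}\right)^{2}$
$\left(181 + P{\left(s \right)}\right) \left(-203\right) = \left(181 + \left(511 + 90 \sqrt{6}\right)\right) \left(-203\right) = \left(692 + 90 \sqrt{6}\right) \left(-203\right) = -140476 - 18270 \sqrt{6}$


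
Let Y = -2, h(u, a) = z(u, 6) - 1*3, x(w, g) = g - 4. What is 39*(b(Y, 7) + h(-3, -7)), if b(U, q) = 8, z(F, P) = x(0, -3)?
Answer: -78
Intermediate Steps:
x(w, g) = -4 + g
z(F, P) = -7 (z(F, P) = -4 - 3 = -7)
h(u, a) = -10 (h(u, a) = -7 - 1*3 = -7 - 3 = -10)
39*(b(Y, 7) + h(-3, -7)) = 39*(8 - 10) = 39*(-2) = -78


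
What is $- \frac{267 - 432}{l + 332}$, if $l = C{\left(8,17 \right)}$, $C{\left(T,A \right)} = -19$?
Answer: $\frac{165}{313} \approx 0.52716$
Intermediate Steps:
$l = -19$
$- \frac{267 - 432}{l + 332} = - \frac{267 - 432}{-19 + 332} = - \frac{-165}{313} = \left(-1\right) \left(- \frac{165}{313}\right) = \frac{165}{313}$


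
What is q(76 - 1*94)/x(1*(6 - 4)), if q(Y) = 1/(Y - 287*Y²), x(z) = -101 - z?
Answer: 1/9579618 ≈ 1.0439e-7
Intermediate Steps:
q(76 - 1*94)/x(1*(6 - 4)) = (-1/((76 - 1*94)*(-1 + 287*(76 - 1*94))))/(-101 - (6 - 4)) = (-1/((76 - 94)*(-1 + 287*(76 - 94))))/(-101 - 2) = (-1/(-18*(-1 + 287*(-18))))/(-101 - 1*2) = (-1*(-1/18)/(-1 - 5166))/(-101 - 2) = -1*(-1/18)/(-5167)/(-103) = -1*(-1/18)*(-1/5167)*(-1/103) = -1/93006*(-1/103) = 1/9579618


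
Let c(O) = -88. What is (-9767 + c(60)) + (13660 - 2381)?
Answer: 1424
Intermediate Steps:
(-9767 + c(60)) + (13660 - 2381) = (-9767 - 88) + (13660 - 2381) = -9855 + 11279 = 1424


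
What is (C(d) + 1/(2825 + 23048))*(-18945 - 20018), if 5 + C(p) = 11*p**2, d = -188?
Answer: -391924105126484/25873 ≈ -1.5148e+10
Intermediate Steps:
C(p) = -5 + 11*p**2
(C(d) + 1/(2825 + 23048))*(-18945 - 20018) = ((-5 + 11*(-188)**2) + 1/(2825 + 23048))*(-18945 - 20018) = ((-5 + 11*35344) + 1/25873)*(-38963) = ((-5 + 388784) + 1/25873)*(-38963) = (388779 + 1/25873)*(-38963) = (10058879068/25873)*(-38963) = -391924105126484/25873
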